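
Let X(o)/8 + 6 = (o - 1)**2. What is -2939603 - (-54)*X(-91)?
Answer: 714253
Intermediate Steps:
X(o) = -48 + 8*(-1 + o)**2 (X(o) = -48 + 8*(o - 1)**2 = -48 + 8*(-1 + o)**2)
-2939603 - (-54)*X(-91) = -2939603 - (-54)*(-48 + 8*(-1 - 91)**2) = -2939603 - (-54)*(-48 + 8*(-92)**2) = -2939603 - (-54)*(-48 + 8*8464) = -2939603 - (-54)*(-48 + 67712) = -2939603 - (-54)*67664 = -2939603 - 1*(-3653856) = -2939603 + 3653856 = 714253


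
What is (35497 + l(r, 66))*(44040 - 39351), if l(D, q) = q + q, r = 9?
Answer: 167064381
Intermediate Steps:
l(D, q) = 2*q
(35497 + l(r, 66))*(44040 - 39351) = (35497 + 2*66)*(44040 - 39351) = (35497 + 132)*4689 = 35629*4689 = 167064381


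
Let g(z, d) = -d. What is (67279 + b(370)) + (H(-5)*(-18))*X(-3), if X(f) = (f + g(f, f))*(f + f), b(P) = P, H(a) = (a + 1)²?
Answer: 67649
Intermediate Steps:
H(a) = (1 + a)²
X(f) = 0 (X(f) = (f - f)*(f + f) = 0*(2*f) = 0)
(67279 + b(370)) + (H(-5)*(-18))*X(-3) = (67279 + 370) + ((1 - 5)²*(-18))*0 = 67649 + ((-4)²*(-18))*0 = 67649 + (16*(-18))*0 = 67649 - 288*0 = 67649 + 0 = 67649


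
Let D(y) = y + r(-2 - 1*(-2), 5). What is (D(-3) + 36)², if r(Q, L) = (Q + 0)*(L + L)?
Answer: 1089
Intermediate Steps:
r(Q, L) = 2*L*Q (r(Q, L) = Q*(2*L) = 2*L*Q)
D(y) = y (D(y) = y + 2*5*(-2 - 1*(-2)) = y + 2*5*(-2 + 2) = y + 2*5*0 = y + 0 = y)
(D(-3) + 36)² = (-3 + 36)² = 33² = 1089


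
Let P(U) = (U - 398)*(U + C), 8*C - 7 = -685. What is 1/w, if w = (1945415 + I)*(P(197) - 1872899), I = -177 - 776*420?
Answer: -2/6138709040855 ≈ -3.2580e-13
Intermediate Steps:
C = -339/4 (C = 7/8 + (⅛)*(-685) = 7/8 - 685/8 = -339/4 ≈ -84.750)
I = -326097 (I = -177 - 325920 = -326097)
P(U) = (-398 + U)*(-339/4 + U) (P(U) = (U - 398)*(U - 339/4) = (-398 + U)*(-339/4 + U))
w = -6138709040855/2 (w = (1945415 - 326097)*((67461/2 + 197² - 1931/4*197) - 1872899) = 1619318*((67461/2 + 38809 - 380407/4) - 1872899) = 1619318*(-90249/4 - 1872899) = 1619318*(-7581845/4) = -6138709040855/2 ≈ -3.0694e+12)
1/w = 1/(-6138709040855/2) = -2/6138709040855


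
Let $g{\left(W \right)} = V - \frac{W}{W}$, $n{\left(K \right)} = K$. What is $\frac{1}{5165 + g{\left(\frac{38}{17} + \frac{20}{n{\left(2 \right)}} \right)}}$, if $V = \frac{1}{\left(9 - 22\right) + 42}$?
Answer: $\frac{29}{149757} \approx 0.00019365$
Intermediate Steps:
$V = \frac{1}{29}$ ($V = \frac{1}{\left(9 - 22\right) + 42} = \frac{1}{-13 + 42} = \frac{1}{29} \approx 0.034483$)
$g{\left(W \right)} = - \frac{28}{29}$ ($g{\left(W \right)} = \frac{1}{29} - \frac{W}{W} = \frac{1}{29} - 1 = - \frac{28}{29}$)
$\frac{1}{5165 + g{\left(\frac{38}{17} + \frac{20}{n{\left(2 \right)}} \right)}} = \frac{1}{5165 - \frac{28}{29}} = \frac{1}{\frac{149757}{29}} = \frac{29}{149757}$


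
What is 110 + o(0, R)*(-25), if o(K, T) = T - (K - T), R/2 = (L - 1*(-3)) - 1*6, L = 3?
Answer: 110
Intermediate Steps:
R = 0 (R = 2*((3 - 1*(-3)) - 1*6) = 2*((3 + 3) - 6) = 2*(6 - 6) = 2*0 = 0)
o(K, T) = -K + 2*T (o(K, T) = T + (T - K) = -K + 2*T)
110 + o(0, R)*(-25) = 110 + (-1*0 + 2*0)*(-25) = 110 + (0 + 0)*(-25) = 110 + 0*(-25) = 110 + 0 = 110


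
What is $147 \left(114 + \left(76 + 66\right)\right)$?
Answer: $37632$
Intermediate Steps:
$147 \left(114 + \left(76 + 66\right)\right) = 147 \left(114 + 142\right) = 147 \cdot 256 = 37632$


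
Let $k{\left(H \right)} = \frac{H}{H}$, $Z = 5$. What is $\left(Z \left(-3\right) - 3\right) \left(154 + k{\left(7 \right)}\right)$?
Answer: $-2790$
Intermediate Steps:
$k{\left(H \right)} = 1$
$\left(Z \left(-3\right) - 3\right) \left(154 + k{\left(7 \right)}\right) = \left(5 \left(-3\right) - 3\right) \left(154 + 1\right) = \left(-15 - 3\right) 155 = \left(-18\right) 155 = -2790$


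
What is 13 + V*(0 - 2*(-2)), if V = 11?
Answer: 57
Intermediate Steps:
13 + V*(0 - 2*(-2)) = 13 + 11*(0 - 2*(-2)) = 13 + 11*(0 + 4) = 13 + 11*4 = 13 + 44 = 57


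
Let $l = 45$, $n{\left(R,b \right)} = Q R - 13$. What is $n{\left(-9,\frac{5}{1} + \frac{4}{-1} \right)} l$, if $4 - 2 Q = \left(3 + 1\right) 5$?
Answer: $2655$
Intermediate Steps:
$Q = -8$ ($Q = 2 - \frac{\left(3 + 1\right) 5}{2} = 2 - \frac{4 \cdot 5}{2} = 2 - 10 = -8$)
$n{\left(R,b \right)} = -13 - 8 R$ ($n{\left(R,b \right)} = - 8 R - 13 = -13 - 8 R$)
$n{\left(-9,\frac{5}{1} + \frac{4}{-1} \right)} l = \left(-13 - -72\right) 45 = \left(-13 + 72\right) 45 = 59 \cdot 45 = 2655$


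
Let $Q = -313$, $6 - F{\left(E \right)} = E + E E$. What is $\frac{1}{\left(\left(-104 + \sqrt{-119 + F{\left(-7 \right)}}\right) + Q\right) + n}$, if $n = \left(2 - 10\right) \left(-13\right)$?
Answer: $- \frac{313}{98124} - \frac{i \sqrt{155}}{98124} \approx -0.0031898 - 0.00012688 i$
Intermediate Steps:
$F{\left(E \right)} = 6 - E - E^{2}$ ($F{\left(E \right)} = 6 - \left(E + E E\right) = 6 - \left(E + E^{2}\right) = 6 - E - E^{2}$)
$n = 104$ ($n = \left(-8\right) \left(-13\right) = 104$)
$\frac{1}{\left(\left(-104 + \sqrt{-119 + F{\left(-7 \right)}}\right) + Q\right) + n} = \frac{1}{\left(\left(-104 + \sqrt{-119 - 36}\right) - 313\right) + 104} = \frac{1}{\left(\left(-104 + \sqrt{-155}\right) - 313\right) + 104} = \frac{1}{\left(\left(-104 + i \sqrt{155}\right) - 313\right) + 104} = \frac{1}{\left(-417 + i \sqrt{155}\right) + 104} = \frac{1}{-313 + i \sqrt{155}}$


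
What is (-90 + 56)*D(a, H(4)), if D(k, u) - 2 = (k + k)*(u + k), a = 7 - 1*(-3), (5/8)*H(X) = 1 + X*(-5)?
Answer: 13804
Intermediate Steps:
H(X) = 8/5 - 8*X (H(X) = 8*(1 + X*(-5))/5 = 8*(1 - 5*X)/5 = 8/5 - 8*X)
a = 10 (a = 7 + 3 = 10)
D(k, u) = 2 + 2*k*(k + u) (D(k, u) = 2 + (k + k)*(u + k) = 2 + (2*k)*(k + u) = 2 + 2*k*(k + u))
(-90 + 56)*D(a, H(4)) = (-90 + 56)*(2 + 2*10² + 2*10*(8/5 - 8*4)) = -34*(2 + 2*100 + 2*10*(8/5 - 32)) = -34*(2 + 200 + 2*10*(-152/5)) = -34*(2 + 200 - 608) = -34*(-406) = 13804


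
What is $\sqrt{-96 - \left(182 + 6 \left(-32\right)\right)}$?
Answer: $i \sqrt{86} \approx 9.2736 i$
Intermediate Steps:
$\sqrt{-96 - \left(182 + 6 \left(-32\right)\right)} = \sqrt{-96 - -10} = \sqrt{-96 + \left(-182 + 192\right)} = \sqrt{-96 + 10} = \sqrt{-86} = i \sqrt{86}$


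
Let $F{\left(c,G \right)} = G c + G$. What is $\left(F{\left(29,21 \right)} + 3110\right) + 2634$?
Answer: $6374$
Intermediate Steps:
$F{\left(c,G \right)} = G + G c$
$\left(F{\left(29,21 \right)} + 3110\right) + 2634 = \left(21 \left(1 + 29\right) + 3110\right) + 2634 = \left(21 \cdot 30 + 3110\right) + 2634 = \left(630 + 3110\right) + 2634 = 3740 + 2634 = 6374$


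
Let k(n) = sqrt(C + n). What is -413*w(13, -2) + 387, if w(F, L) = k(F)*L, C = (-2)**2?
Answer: 387 + 826*sqrt(17) ≈ 3792.7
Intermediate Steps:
C = 4
k(n) = sqrt(4 + n)
w(F, L) = L*sqrt(4 + F) (w(F, L) = sqrt(4 + F)*L = L*sqrt(4 + F))
-413*w(13, -2) + 387 = -(-826)*sqrt(4 + 13) + 387 = -(-826)*sqrt(17) + 387 = 826*sqrt(17) + 387 = 387 + 826*sqrt(17)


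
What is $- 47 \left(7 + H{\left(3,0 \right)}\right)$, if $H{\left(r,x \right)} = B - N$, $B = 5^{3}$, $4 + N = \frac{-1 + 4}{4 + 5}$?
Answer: $- \frac{19129}{3} \approx -6376.3$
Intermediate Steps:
$N = - \frac{11}{3}$ ($N = -4 + \frac{-1 + 4}{4 + 5} = -4 + \frac{3}{9} = -4 + 3 \cdot \frac{1}{9} = -4 + \frac{1}{3} = - \frac{11}{3} \approx -3.6667$)
$B = 125$
$H{\left(r,x \right)} = \frac{386}{3}$ ($H{\left(r,x \right)} = 125 - - \frac{11}{3} = 125 + \frac{11}{3} = \frac{386}{3}$)
$- 47 \left(7 + H{\left(3,0 \right)}\right) = - 47 \left(7 + \frac{386}{3}\right) = \left(-47\right) \frac{407}{3} = - \frac{19129}{3}$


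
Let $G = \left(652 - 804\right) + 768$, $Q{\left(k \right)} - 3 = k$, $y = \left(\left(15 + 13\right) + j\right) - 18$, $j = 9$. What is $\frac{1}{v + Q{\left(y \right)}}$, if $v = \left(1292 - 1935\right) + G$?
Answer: $- \frac{1}{5} \approx -0.2$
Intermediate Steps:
$y = 19$ ($y = \left(\left(15 + 13\right) + 9\right) - 18 = \left(28 + 9\right) - 18 = 37 - 18 = 19$)
$Q{\left(k \right)} = 3 + k$
$G = 616$ ($G = -152 + 768 = 616$)
$v = -27$ ($v = \left(1292 - 1935\right) + 616 = -643 + 616 = -27$)
$\frac{1}{v + Q{\left(y \right)}} = \frac{1}{-27 + \left(3 + 19\right)} = \frac{1}{-27 + 22} = \frac{1}{-5} = - \frac{1}{5}$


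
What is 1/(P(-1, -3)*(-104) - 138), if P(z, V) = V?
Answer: 1/174 ≈ 0.0057471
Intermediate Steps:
1/(P(-1, -3)*(-104) - 138) = 1/(-3*(-104) - 138) = 1/(312 - 138) = 1/174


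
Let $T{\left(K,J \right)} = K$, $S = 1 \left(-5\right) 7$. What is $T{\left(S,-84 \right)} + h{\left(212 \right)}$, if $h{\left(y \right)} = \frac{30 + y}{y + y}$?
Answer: $- \frac{7299}{212} \approx -34.429$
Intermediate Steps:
$S = -35$ ($S = \left(-5\right) 7 = -35$)
$h{\left(y \right)} = \frac{30 + y}{2 y}$
$T{\left(S,-84 \right)} + h{\left(212 \right)} = -35 + \frac{30 + 212}{2 \cdot 212} = -35 + \frac{1}{2} \cdot \frac{1}{212} \cdot 242 = -35 + \frac{121}{212} = - \frac{7299}{212}$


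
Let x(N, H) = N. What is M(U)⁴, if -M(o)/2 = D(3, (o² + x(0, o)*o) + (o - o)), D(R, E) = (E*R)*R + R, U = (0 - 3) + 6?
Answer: 796594176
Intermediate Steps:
U = 3 (U = -3 + 6 = 3)
D(R, E) = R + E*R² (D(R, E) = E*R² + R = R + E*R²)
M(o) = -6 - 18*o² (M(o) = -6*(1 + ((o² + 0*o) + (o - o))*3) = -6*(1 + ((o² + 0) + 0)*3) = -6*(1 + (o² + 0)*3) = -6*(1 + o²*3) = -6*(1 + 3*o²) = -2*(3 + 9*o²) = -6 - 18*o²)
M(U)⁴ = (-6 - 18*3²)⁴ = (-6 - 18*9)⁴ = (-6 - 162)⁴ = (-168)⁴ = 796594176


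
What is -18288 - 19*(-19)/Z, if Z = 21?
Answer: -383687/21 ≈ -18271.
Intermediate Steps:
-18288 - 19*(-19)/Z = -18288 - 19*(-19)/21 = -18288 - (-361)/21 = -18288 - 1*(-361/21) = -18288 + 361/21 = -383687/21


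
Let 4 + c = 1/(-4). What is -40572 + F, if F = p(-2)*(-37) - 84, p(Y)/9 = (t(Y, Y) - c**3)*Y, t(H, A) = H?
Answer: 292413/32 ≈ 9137.9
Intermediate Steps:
c = -17/4 (c = -4 + 1/(-4) = -4 - 1/4 = -17/4 ≈ -4.2500)
p(Y) = 9*Y*(4913/64 + Y) (p(Y) = 9*((Y - (-17/4)**3)*Y) = 9*((Y - 1*(-4913/64))*Y) = 9*((Y + 4913/64)*Y) = 9*((4913/64 + Y)*Y) = 9*(Y*(4913/64 + Y)) = 9*Y*(4913/64 + Y))
F = 1590717/32 (F = ((9/64)*(-2)*(4913 + 64*(-2)))*(-37) - 84 = ((9/64)*(-2)*(4913 - 128))*(-37) - 84 = ((9/64)*(-2)*4785)*(-37) - 84 = -43065/32*(-37) - 84 = 1593405/32 - 84 = 1590717/32 ≈ 49710.)
-40572 + F = -40572 + 1590717/32 = 292413/32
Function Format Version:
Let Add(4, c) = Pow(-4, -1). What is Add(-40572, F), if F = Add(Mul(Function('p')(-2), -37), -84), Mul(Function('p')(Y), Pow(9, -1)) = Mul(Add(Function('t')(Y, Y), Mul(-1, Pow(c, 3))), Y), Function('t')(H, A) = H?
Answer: Rational(292413, 32) ≈ 9137.9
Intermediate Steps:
c = Rational(-17, 4) (c = Add(-4, Pow(-4, -1)) = Add(-4, Rational(-1, 4)) = Rational(-17, 4) ≈ -4.2500)
Function('p')(Y) = Mul(9, Y, Add(Rational(4913, 64), Y)) (Function('p')(Y) = Mul(9, Mul(Add(Y, Mul(-1, Pow(Rational(-17, 4), 3))), Y)) = Mul(9, Mul(Add(Y, Mul(-1, Rational(-4913, 64))), Y)) = Mul(9, Mul(Add(Y, Rational(4913, 64)), Y)) = Mul(9, Mul(Add(Rational(4913, 64), Y), Y)) = Mul(9, Mul(Y, Add(Rational(4913, 64), Y))) = Mul(9, Y, Add(Rational(4913, 64), Y)))
F = Rational(1590717, 32) (F = Add(Mul(Mul(Rational(9, 64), -2, Add(4913, Mul(64, -2))), -37), -84) = Add(Mul(Mul(Rational(9, 64), -2, Add(4913, -128)), -37), -84) = Add(Mul(Mul(Rational(9, 64), -2, 4785), -37), -84) = Add(Mul(Rational(-43065, 32), -37), -84) = Add(Rational(1593405, 32), -84) = Rational(1590717, 32) ≈ 49710.)
Add(-40572, F) = Add(-40572, Rational(1590717, 32)) = Rational(292413, 32)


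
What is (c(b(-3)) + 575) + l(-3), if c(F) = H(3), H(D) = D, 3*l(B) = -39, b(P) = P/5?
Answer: 565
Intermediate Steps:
b(P) = P/5 (b(P) = P*(1/5) = P/5)
l(B) = -13 (l(B) = (1/3)*(-39) = -13)
c(F) = 3
(c(b(-3)) + 575) + l(-3) = (3 + 575) - 13 = 578 - 13 = 565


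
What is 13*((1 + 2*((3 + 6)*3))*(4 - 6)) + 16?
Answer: -1414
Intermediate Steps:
13*((1 + 2*((3 + 6)*3))*(4 - 6)) + 16 = 13*((1 + 2*(9*3))*(-2)) + 16 = 13*((1 + 2*27)*(-2)) + 16 = 13*((1 + 54)*(-2)) + 16 = 13*(55*(-2)) + 16 = 13*(-110) + 16 = -1430 + 16 = -1414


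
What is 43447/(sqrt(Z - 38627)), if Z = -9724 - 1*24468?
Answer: -43447*I*sqrt(899)/8091 ≈ -161.0*I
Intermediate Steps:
Z = -34192 (Z = -9724 - 24468 = -34192)
43447/(sqrt(Z - 38627)) = 43447/(sqrt(-34192 - 38627)) = 43447/(sqrt(-72819)) = 43447/((9*I*sqrt(899))) = 43447*(-I*sqrt(899)/8091) = -43447*I*sqrt(899)/8091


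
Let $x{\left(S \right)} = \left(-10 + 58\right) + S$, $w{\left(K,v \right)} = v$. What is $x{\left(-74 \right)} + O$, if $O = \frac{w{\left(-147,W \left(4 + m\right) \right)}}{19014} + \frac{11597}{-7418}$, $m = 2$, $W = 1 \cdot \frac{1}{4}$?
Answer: $- \frac{1295895461}{47015284} \approx -27.563$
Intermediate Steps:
$W = \frac{1}{4}$ ($W = 1 \cdot \frac{1}{4} = \frac{1}{4} \approx 0.25$)
$x{\left(S \right)} = 48 + S$
$O = - \frac{73498077}{47015284}$ ($O = \frac{\frac{1}{4} \left(4 + 2\right)}{19014} + \frac{11597}{-7418} = \frac{1}{4} \cdot 6 \cdot \frac{1}{19014} + 11597 \left(- \frac{1}{7418}\right) = \frac{3}{2} \cdot \frac{1}{19014} - \frac{11597}{7418} = \frac{1}{12676} - \frac{11597}{7418} = - \frac{73498077}{47015284} \approx -1.5633$)
$x{\left(-74 \right)} + O = \left(48 - 74\right) - \frac{73498077}{47015284} = -26 - \frac{73498077}{47015284} = - \frac{1295895461}{47015284}$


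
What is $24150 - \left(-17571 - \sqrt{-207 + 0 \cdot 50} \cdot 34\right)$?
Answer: $41721 + 102 i \sqrt{23} \approx 41721.0 + 489.17 i$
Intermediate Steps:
$24150 - \left(-17571 - \sqrt{-207 + 0 \cdot 50} \cdot 34\right) = 24150 - \left(-17571 - \sqrt{-207 + 0} \cdot 34\right) = 24150 - \left(-17571 - \sqrt{-207} \cdot 34\right) = 24150 - \left(-17571 - 3 i \sqrt{23} \cdot 34\right) = 24150 - \left(-17571 - 102 i \sqrt{23}\right) = 24150 + \left(17571 + 102 i \sqrt{23}\right) = 41721 + 102 i \sqrt{23}$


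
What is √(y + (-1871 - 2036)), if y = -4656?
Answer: I*√8563 ≈ 92.536*I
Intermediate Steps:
√(y + (-1871 - 2036)) = √(-4656 + (-1871 - 2036)) = √(-4656 - 3907) = √(-8563) = I*√8563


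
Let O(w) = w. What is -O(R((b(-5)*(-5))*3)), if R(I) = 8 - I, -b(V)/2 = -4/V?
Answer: 16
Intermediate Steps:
b(V) = 8/V (b(V) = -(-8)/V = 8/V)
-O(R((b(-5)*(-5))*3)) = -(8 - (8/(-5))*(-5)*3) = -(8 - (8*(-⅕))*(-5)*3) = -(8 - (-8/5*(-5))*3) = -(8 - 8*3) = -(8 - 1*24) = -(8 - 24) = -1*(-16) = 16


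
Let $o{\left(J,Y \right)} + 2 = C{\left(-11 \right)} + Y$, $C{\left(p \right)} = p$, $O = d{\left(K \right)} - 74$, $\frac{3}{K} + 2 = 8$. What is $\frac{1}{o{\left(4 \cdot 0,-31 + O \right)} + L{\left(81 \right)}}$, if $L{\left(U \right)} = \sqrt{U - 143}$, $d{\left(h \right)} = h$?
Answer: $- \frac{470}{55473} - \frac{4 i \sqrt{62}}{55473} \approx -0.0084726 - 0.00056777 i$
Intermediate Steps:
$K = \frac{1}{2}$ ($K = \frac{3}{-2 + 8} = \frac{3}{6} = 3 \cdot \frac{1}{6} = \frac{1}{2} \approx 0.5$)
$O = - \frac{147}{2}$ ($O = \frac{1}{2} - 74 = - \frac{147}{2} \approx -73.5$)
$o{\left(J,Y \right)} = -13 + Y$ ($o{\left(J,Y \right)} = -2 + \left(-11 + Y\right) = -13 + Y$)
$L{\left(U \right)} = \sqrt{-143 + U}$
$\frac{1}{o{\left(4 \cdot 0,-31 + O \right)} + L{\left(81 \right)}} = \frac{1}{\left(-13 - \frac{209}{2}\right) + \sqrt{-143 + 81}} = \frac{1}{\left(-13 - \frac{209}{2}\right) + \sqrt{-62}} = \frac{1}{- \frac{235}{2} + i \sqrt{62}}$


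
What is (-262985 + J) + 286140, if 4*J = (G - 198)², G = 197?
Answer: 92621/4 ≈ 23155.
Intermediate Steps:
J = ¼ (J = (197 - 198)²/4 = (¼)*(-1)² = (¼)*1 = ¼ ≈ 0.25000)
(-262985 + J) + 286140 = (-262985 + ¼) + 286140 = -1051939/4 + 286140 = 92621/4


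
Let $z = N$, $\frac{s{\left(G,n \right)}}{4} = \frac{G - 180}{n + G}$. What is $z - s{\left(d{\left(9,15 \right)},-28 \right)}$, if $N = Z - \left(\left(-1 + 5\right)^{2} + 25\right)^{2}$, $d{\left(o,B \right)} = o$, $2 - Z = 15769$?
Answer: $-17484$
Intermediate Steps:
$Z = -15767$ ($Z = 2 - 15769 = -15767$)
$s{\left(G,n \right)} = \frac{4 \left(-180 + G\right)}{G + n}$ ($s{\left(G,n \right)} = 4 \frac{G - 180}{n + G} = 4 \frac{-180 + G}{G + n} = \frac{4 \left(-180 + G\right)}{G + n}$)
$N = -17448$ ($N = -15767 - \left(\left(-1 + 5\right)^{2} + 25\right)^{2} = -15767 - \left(4^{2} + 25\right)^{2} = -15767 - \left(16 + 25\right)^{2} = -15767 - 41^{2} = -15767 - 1681 = -17448$)
$z = -17448$
$z - s{\left(d{\left(9,15 \right)},-28 \right)} = -17448 - \frac{4 \left(-180 + 9\right)}{9 - 28} = -17448 - 4 \frac{1}{-19} \left(-171\right) = -17448 - 4 \left(- \frac{1}{19}\right) \left(-171\right) = -17448 - 36 = -17484$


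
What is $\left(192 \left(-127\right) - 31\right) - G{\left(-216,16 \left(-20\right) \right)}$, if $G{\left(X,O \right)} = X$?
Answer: $-24199$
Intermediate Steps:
$\left(192 \left(-127\right) - 31\right) - G{\left(-216,16 \left(-20\right) \right)} = \left(192 \left(-127\right) - 31\right) - -216 = \left(-24384 - 31\right) + 216 = -24415 + 216 = -24199$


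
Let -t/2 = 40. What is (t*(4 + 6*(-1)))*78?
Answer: 12480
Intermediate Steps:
t = -80 (t = -2*40 = -80)
(t*(4 + 6*(-1)))*78 = -80*(4 + 6*(-1))*78 = -80*(4 - 6)*78 = -80*(-2)*78 = 160*78 = 12480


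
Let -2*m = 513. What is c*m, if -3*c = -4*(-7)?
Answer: 2394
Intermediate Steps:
m = -513/2 (m = -½*513 = -513/2 ≈ -256.50)
c = -28/3 (c = -(-4)*(-7)/3 = -⅓*28 = -28/3 ≈ -9.3333)
c*m = -28/3*(-513/2) = 2394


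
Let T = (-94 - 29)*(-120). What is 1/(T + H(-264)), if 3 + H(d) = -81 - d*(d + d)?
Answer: -1/124716 ≈ -8.0182e-6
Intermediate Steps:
T = 14760 (T = -123*(-120) = 14760)
H(d) = -84 - 2*d² (H(d) = -3 + (-81 - d*(d + d)) = -3 + (-81 - d*2*d) = -3 + (-81 - 2*d²) = -84 - 2*d²)
1/(T + H(-264)) = 1/(14760 + (-84 - 2*(-264)²)) = 1/(14760 + (-84 - 2*69696)) = 1/(14760 + (-84 - 139392)) = 1/(14760 - 139476) = 1/(-124716) = -1/124716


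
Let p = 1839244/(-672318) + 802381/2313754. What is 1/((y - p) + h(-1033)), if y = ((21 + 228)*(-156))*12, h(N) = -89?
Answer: -777789230886/362616703804491853 ≈ -2.1449e-6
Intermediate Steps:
y = -466128 (y = (249*(-156))*12 = -38844*12 = -466128)
p = -1858051486409/777789230886 (p = 1839244*(-1/672318) + 802381*(1/2313754) = -919622/336159 + 802381/2313754 = -1858051486409/777789230886 ≈ -2.3889)
1/((y - p) + h(-1033)) = 1/((-466128 - 1*(-1858051486409/777789230886)) - 89) = 1/((-466128 + 1858051486409/777789230886) - 89) = 1/(-362547480562942999/777789230886 - 89) = 1/(-362616703804491853/777789230886) = -777789230886/362616703804491853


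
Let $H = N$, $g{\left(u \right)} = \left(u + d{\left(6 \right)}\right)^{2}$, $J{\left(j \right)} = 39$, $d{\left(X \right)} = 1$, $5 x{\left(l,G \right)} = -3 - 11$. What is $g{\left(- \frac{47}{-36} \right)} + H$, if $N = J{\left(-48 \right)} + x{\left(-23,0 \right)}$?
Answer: $\frac{269021}{6480} \approx 41.516$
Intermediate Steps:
$x{\left(l,G \right)} = - \frac{14}{5}$ ($x{\left(l,G \right)} = \frac{-3 - 11}{5} = \frac{1}{5} \left(-14\right) = - \frac{14}{5}$)
$N = \frac{181}{5}$ ($N = 39 - \frac{14}{5} = \frac{181}{5} \approx 36.2$)
$g{\left(u \right)} = \left(1 + u\right)^{2}$ ($g{\left(u \right)} = \left(u + 1\right)^{2} = \left(1 + u\right)^{2}$)
$H = \frac{181}{5} \approx 36.2$
$g{\left(- \frac{47}{-36} \right)} + H = \left(1 - \frac{47}{-36}\right)^{2} + \frac{181}{5} = \left(1 - - \frac{47}{36}\right)^{2} + \frac{181}{5} = \left(1 + \frac{47}{36}\right)^{2} + \frac{181}{5} = \left(\frac{83}{36}\right)^{2} + \frac{181}{5} = \frac{6889}{1296} + \frac{181}{5} = \frac{269021}{6480}$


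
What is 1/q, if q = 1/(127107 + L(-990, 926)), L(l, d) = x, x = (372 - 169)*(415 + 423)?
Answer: 297221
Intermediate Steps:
x = 170114 (x = 203*838 = 170114)
L(l, d) = 170114
q = 1/297221 (q = 1/(127107 + 170114) = 1/297221 ≈ 3.3645e-6)
1/q = 1/(1/297221) = 297221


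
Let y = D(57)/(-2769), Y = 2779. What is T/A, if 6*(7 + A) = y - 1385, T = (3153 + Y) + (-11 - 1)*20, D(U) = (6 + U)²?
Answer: -7880574/329611 ≈ -23.909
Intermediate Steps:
T = 5692 (T = (3153 + 2779) + (-11 - 1)*20 = 5932 - 12*20 = 5932 - 240 = 5692)
y = -1323/923 (y = (6 + 57)²/(-2769) = 63²*(-1/2769) = 3969*(-1/2769) = -1323/923 ≈ -1.4334)
A = -659222/2769 (A = -7 + (-1323/923 - 1385)/6 = -7 + (⅙)*(-1279678/923) = -7 - 639839/2769 = -659222/2769 ≈ -238.07)
T/A = 5692/(-659222/2769) = 5692*(-2769/659222) = -7880574/329611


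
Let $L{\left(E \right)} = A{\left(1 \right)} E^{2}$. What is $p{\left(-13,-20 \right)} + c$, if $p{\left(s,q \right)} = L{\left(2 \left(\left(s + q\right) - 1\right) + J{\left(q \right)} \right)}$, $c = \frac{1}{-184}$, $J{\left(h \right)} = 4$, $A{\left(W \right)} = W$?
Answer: $\frac{753663}{184} \approx 4096.0$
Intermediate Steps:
$c = - \frac{1}{184} \approx -0.0054348$
$L{\left(E \right)} = E^{2}$ ($L{\left(E \right)} = 1 E^{2} = E^{2}$)
$p{\left(s,q \right)} = \left(2 + 2 q + 2 s\right)^{2}$ ($p{\left(s,q \right)} = \left(2 \left(\left(s + q\right) - 1\right) + 4\right)^{2} = \left(2 \left(\left(q + s\right) - 1\right) + 4\right)^{2} = \left(2 \left(-1 + q + s\right) + 4\right)^{2} = \left(\left(-2 + 2 q + 2 s\right) + 4\right)^{2} = \left(2 + 2 q + 2 s\right)^{2}$)
$p{\left(-13,-20 \right)} + c = 4 \left(1 - 20 - 13\right)^{2} - \frac{1}{184} = 4 \left(-32\right)^{2} - \frac{1}{184} = 4 \cdot 1024 - \frac{1}{184} = 4096 - \frac{1}{184} = \frac{753663}{184}$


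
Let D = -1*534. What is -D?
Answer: 534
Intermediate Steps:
D = -534
-D = -1*(-534) = 534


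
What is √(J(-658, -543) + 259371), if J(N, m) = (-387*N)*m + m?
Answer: 5*I*√5520558 ≈ 11748.0*I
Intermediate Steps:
J(N, m) = m - 387*N*m (J(N, m) = -387*N*m + m = m - 387*N*m)
√(J(-658, -543) + 259371) = √(-543*(1 - 387*(-658)) + 259371) = √(-543*(1 + 254646) + 259371) = √(-543*254647 + 259371) = √(-138273321 + 259371) = √(-138013950) = 5*I*√5520558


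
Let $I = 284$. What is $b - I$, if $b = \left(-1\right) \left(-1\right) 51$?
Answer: $-233$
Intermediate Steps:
$b = 51$ ($b = 1 \cdot 51 = 51$)
$b - I = 51 - 284 = -233$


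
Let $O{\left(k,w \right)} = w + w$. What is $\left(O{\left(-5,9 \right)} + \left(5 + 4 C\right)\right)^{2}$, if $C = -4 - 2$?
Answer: $1$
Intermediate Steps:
$C = -6$ ($C = -4 - 2 = -6$)
$O{\left(k,w \right)} = 2 w$
$\left(O{\left(-5,9 \right)} + \left(5 + 4 C\right)\right)^{2} = \left(2 \cdot 9 + \left(5 + 4 \left(-6\right)\right)\right)^{2} = \left(18 + \left(5 - 24\right)\right)^{2} = \left(18 - 19\right)^{2} = \left(-1\right)^{2} = 1$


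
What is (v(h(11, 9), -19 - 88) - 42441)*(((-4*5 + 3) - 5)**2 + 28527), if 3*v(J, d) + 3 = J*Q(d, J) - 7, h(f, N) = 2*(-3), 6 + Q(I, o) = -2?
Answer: -3692665135/3 ≈ -1.2309e+9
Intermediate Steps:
Q(I, o) = -8 (Q(I, o) = -6 - 2 = -8)
h(f, N) = -6
v(J, d) = -10/3 - 8*J/3 (v(J, d) = -1 + (J*(-8) - 7)/3 = -1 + (-8*J - 7)/3 = -1 + (-7 - 8*J)/3 = -1 + (-7/3 - 8*J/3) = -10/3 - 8*J/3)
(v(h(11, 9), -19 - 88) - 42441)*(((-4*5 + 3) - 5)**2 + 28527) = ((-10/3 - 8/3*(-6)) - 42441)*(((-4*5 + 3) - 5)**2 + 28527) = ((-10/3 + 16) - 42441)*(((-20 + 3) - 5)**2 + 28527) = (38/3 - 42441)*((-17 - 5)**2 + 28527) = -127285*((-22)**2 + 28527)/3 = -127285*(484 + 28527)/3 = -127285/3*29011 = -3692665135/3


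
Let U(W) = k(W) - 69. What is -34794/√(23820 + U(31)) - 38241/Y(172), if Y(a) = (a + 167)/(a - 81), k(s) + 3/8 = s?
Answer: -1159977/113 - 69588*√380506/190253 ≈ -10491.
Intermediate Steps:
k(s) = -3/8 + s
Y(a) = (167 + a)/(-81 + a)
U(W) = -555/8 + W (U(W) = (-3/8 + W) - 69 = -555/8 + W)
-34794/√(23820 + U(31)) - 38241/Y(172) = -34794/√(23820 + (-555/8 + 31)) - 38241*(-81 + 172)/(167 + 172) = -34794/√(23820 - 307/8) - 38241/(339/91) = -34794*2*√380506/190253 - 38241/((1/91)*339) = -34794*2*√380506/190253 - 38241/339/91 = -69588*√380506/190253 - 38241*91/339 = -69588*√380506/190253 - 1159977/113 = -1159977/113 - 69588*√380506/190253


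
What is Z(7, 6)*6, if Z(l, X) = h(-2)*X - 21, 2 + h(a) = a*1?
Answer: -270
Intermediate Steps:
h(a) = -2 + a (h(a) = -2 + a*1 = -2 + a)
Z(l, X) = -21 - 4*X (Z(l, X) = (-2 - 2)*X - 21 = -4*X - 21 = -21 - 4*X)
Z(7, 6)*6 = (-21 - 4*6)*6 = (-21 - 24)*6 = -45*6 = -270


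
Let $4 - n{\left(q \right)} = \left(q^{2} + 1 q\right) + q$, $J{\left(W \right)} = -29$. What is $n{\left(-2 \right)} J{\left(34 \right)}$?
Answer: $-116$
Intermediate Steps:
$n{\left(q \right)} = 4 - q^{2} - 2 q$ ($n{\left(q \right)} = 4 - \left(\left(q^{2} + 1 q\right) + q\right) = 4 - \left(\left(q^{2} + q\right) + q\right) = 4 - \left(\left(q + q^{2}\right) + q\right) = 4 - \left(q^{2} + 2 q\right) = 4 - q^{2} - 2 q$)
$n{\left(-2 \right)} J{\left(34 \right)} = \left(4 - \left(-2\right)^{2} - -4\right) \left(-29\right) = \left(4 - 4 + 4\right) \left(-29\right) = 4 \left(-29\right) = -116$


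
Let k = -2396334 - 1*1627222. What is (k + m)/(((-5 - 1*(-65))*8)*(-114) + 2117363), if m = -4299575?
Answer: -8323131/2062643 ≈ -4.0352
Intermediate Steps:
k = -4023556 (k = -2396334 - 1627222 = -4023556)
(k + m)/(((-5 - 1*(-65))*8)*(-114) + 2117363) = (-4023556 - 4299575)/(((-5 - 1*(-65))*8)*(-114) + 2117363) = -8323131/(((-5 + 65)*8)*(-114) + 2117363) = -8323131/((60*8)*(-114) + 2117363) = -8323131/(480*(-114) + 2117363) = -8323131/(-54720 + 2117363) = -8323131/2062643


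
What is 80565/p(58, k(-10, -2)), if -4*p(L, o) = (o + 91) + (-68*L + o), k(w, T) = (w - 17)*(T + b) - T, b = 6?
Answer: 21484/271 ≈ 79.277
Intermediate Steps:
k(w, T) = -T + (-17 + w)*(6 + T) (k(w, T) = (w - 17)*(T + 6) - T = (-17 + w)*(6 + T) - T = -T + (-17 + w)*(6 + T))
p(L, o) = -91/4 + 17*L - o/2 (p(L, o) = -((o + 91) + (-68*L + o))/4 = -((91 + o) + (o - 68*L))/4 = -(91 - 68*L + 2*o)/4 = -91/4 + 17*L - o/2)
80565/p(58, k(-10, -2)) = 80565/(-91/4 + 17*58 - (-102 - 18*(-2) + 6*(-10) - 2*(-10))/2) = 80565/(-91/4 + 986 - (-102 + 36 - 60 + 20)/2) = 80565/(-91/4 + 986 - ½*(-106)) = 80565/(-91/4 + 986 + 53) = 80565/(4065/4) = 80565*(4/4065) = 21484/271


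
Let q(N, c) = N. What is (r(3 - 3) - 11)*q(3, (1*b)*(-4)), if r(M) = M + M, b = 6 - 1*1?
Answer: -33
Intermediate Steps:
b = 5 (b = 6 - 1 = 5)
r(M) = 2*M
(r(3 - 3) - 11)*q(3, (1*b)*(-4)) = (2*(3 - 3) - 11)*3 = (2*0 - 11)*3 = (0 - 11)*3 = -11*3 = -33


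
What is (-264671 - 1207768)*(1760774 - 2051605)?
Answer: 428230906809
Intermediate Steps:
(-264671 - 1207768)*(1760774 - 2051605) = -1472439*(-290831) = 428230906809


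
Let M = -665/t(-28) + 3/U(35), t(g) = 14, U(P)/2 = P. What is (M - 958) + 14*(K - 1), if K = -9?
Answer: -40091/35 ≈ -1145.5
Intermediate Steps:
U(P) = 2*P
M = -1661/35 (M = -665/14 + 3/((2*35)) = -665*1/14 + 3/70 = -95/2 + 3*(1/70) = -95/2 + 3/70 = -1661/35 ≈ -47.457)
(M - 958) + 14*(K - 1) = (-1661/35 - 958) + 14*(-9 - 1) = -35191/35 + 14*(-10) = -35191/35 - 140 = -40091/35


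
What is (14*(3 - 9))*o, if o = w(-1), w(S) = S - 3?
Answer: 336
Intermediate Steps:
w(S) = -3 + S
o = -4 (o = -3 - 1 = -4)
(14*(3 - 9))*o = (14*(3 - 9))*(-4) = (14*(-6))*(-4) = -84*(-4) = 336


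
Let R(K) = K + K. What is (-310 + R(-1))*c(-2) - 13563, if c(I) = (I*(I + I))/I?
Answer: -12315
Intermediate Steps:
R(K) = 2*K
c(I) = 2*I (c(I) = (I*(2*I))/I = (2*I²)/I = 2*I)
(-310 + R(-1))*c(-2) - 13563 = (-310 + 2*(-1))*(2*(-2)) - 13563 = (-310 - 2)*(-4) - 13563 = -312*(-4) - 13563 = 1248 - 13563 = -12315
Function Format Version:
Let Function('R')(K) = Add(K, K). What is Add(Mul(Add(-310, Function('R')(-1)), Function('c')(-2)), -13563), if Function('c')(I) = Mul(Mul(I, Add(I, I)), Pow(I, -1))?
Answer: -12315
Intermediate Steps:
Function('R')(K) = Mul(2, K)
Function('c')(I) = Mul(2, I) (Function('c')(I) = Mul(Mul(I, Mul(2, I)), Pow(I, -1)) = Mul(Mul(2, Pow(I, 2)), Pow(I, -1)) = Mul(2, I))
Add(Mul(Add(-310, Function('R')(-1)), Function('c')(-2)), -13563) = Add(Mul(Add(-310, Mul(2, -1)), Mul(2, -2)), -13563) = Add(Mul(Add(-310, -2), -4), -13563) = Add(Mul(-312, -4), -13563) = Add(1248, -13563) = -12315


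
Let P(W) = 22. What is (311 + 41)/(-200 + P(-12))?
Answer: -176/89 ≈ -1.9775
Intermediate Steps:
(311 + 41)/(-200 + P(-12)) = (311 + 41)/(-200 + 22) = 352/(-178) = 352*(-1/178) = -176/89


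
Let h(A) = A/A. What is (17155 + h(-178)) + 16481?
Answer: 33637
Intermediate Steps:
h(A) = 1
(17155 + h(-178)) + 16481 = (17155 + 1) + 16481 = 17156 + 16481 = 33637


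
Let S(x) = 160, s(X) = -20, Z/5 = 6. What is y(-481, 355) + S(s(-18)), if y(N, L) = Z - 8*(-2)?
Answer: 206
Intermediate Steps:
Z = 30 (Z = 5*6 = 30)
y(N, L) = 46 (y(N, L) = 30 - 8*(-2) = 30 + 16 = 46)
y(-481, 355) + S(s(-18)) = 46 + 160 = 206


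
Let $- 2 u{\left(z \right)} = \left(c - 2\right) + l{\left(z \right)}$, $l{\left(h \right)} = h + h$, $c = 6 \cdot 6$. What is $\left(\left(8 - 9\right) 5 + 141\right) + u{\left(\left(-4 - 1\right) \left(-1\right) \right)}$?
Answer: $114$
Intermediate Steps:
$c = 36$
$l{\left(h \right)} = 2 h$
$u{\left(z \right)} = -17 - z$ ($u{\left(z \right)} = - \frac{\left(36 - 2\right) + 2 z}{2} = - \frac{34 + 2 z}{2} = -17 - z$)
$\left(\left(8 - 9\right) 5 + 141\right) + u{\left(\left(-4 - 1\right) \left(-1\right) \right)} = \left(\left(8 - 9\right) 5 + 141\right) - \left(17 + \left(-4 - 1\right) \left(-1\right)\right) = \left(\left(-1\right) 5 + 141\right) - \left(17 - -5\right) = \left(-5 + 141\right) - 22 = 136 - 22 = 114$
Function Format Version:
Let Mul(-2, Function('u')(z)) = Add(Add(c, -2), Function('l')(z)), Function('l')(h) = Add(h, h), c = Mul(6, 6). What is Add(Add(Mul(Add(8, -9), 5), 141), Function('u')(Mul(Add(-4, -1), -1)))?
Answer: 114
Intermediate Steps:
c = 36
Function('l')(h) = Mul(2, h)
Function('u')(z) = Add(-17, Mul(-1, z)) (Function('u')(z) = Mul(Rational(-1, 2), Add(Add(36, -2), Mul(2, z))) = Mul(Rational(-1, 2), Add(34, Mul(2, z))) = Add(-17, Mul(-1, z)))
Add(Add(Mul(Add(8, -9), 5), 141), Function('u')(Mul(Add(-4, -1), -1))) = Add(Add(Mul(Add(8, -9), 5), 141), Add(-17, Mul(-1, Mul(Add(-4, -1), -1)))) = Add(Add(Mul(-1, 5), 141), Add(-17, Mul(-1, Mul(-5, -1)))) = Add(Add(-5, 141), Add(-17, Mul(-1, 5))) = Add(136, Add(-17, -5)) = Add(136, -22) = 114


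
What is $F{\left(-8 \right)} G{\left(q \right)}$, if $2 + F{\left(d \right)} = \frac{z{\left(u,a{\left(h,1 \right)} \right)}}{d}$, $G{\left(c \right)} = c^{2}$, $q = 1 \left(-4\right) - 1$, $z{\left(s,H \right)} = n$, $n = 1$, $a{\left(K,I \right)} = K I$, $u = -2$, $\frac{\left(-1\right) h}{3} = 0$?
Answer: $- \frac{425}{8} \approx -53.125$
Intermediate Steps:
$h = 0$ ($h = \left(-3\right) 0 = 0$)
$a{\left(K,I \right)} = I K$
$z{\left(s,H \right)} = 1$
$q = -5$ ($q = -4 - 1 = -5$)
$F{\left(d \right)} = -2 + \frac{1}{d}$ ($F{\left(d \right)} = -2 + 1 \frac{1}{d} = -2 + \frac{1}{d}$)
$F{\left(-8 \right)} G{\left(q \right)} = \left(-2 + \frac{1}{-8}\right) \left(-5\right)^{2} = \left(-2 - \frac{1}{8}\right) 25 = \left(- \frac{17}{8}\right) 25 = - \frac{425}{8}$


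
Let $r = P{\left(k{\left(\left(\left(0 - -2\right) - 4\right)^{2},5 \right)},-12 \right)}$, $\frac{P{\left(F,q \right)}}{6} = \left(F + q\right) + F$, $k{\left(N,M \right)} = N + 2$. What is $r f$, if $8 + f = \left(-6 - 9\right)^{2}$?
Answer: $0$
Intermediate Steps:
$k{\left(N,M \right)} = 2 + N$
$P{\left(F,q \right)} = 6 q + 12 F$ ($P{\left(F,q \right)} = 6 \left(\left(F + q\right) + F\right) = 6 \left(q + 2 F\right) = 6 q + 12 F$)
$f = 217$ ($f = -8 + \left(-6 - 9\right)^{2} = -8 + \left(-15\right)^{2} = -8 + 225 = 217$)
$r = 0$ ($r = 6 \left(-12\right) + 12 \left(2 + \left(\left(0 - -2\right) - 4\right)^{2}\right) = -72 + 12 \left(2 + \left(\left(0 + 2\right) - 4\right)^{2}\right) = -72 + 12 \left(2 + \left(2 - 4\right)^{2}\right) = -72 + 12 \left(2 + \left(-2\right)^{2}\right) = -72 + 12 \left(2 + 4\right) = -72 + 12 \cdot 6 = -72 + 72 = 0$)
$r f = 0 \cdot 217 = 0$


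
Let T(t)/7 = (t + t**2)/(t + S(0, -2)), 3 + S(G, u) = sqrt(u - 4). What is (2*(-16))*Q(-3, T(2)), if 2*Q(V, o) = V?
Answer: 48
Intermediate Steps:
S(G, u) = -3 + sqrt(-4 + u) (S(G, u) = -3 + sqrt(u - 4) = -3 + sqrt(-4 + u))
T(t) = 7*(t + t**2)/(-3 + t + I*sqrt(6)) (T(t) = 7*((t + t**2)/(t + (-3 + sqrt(-4 - 2)))) = 7*((t + t**2)/(t + (-3 + sqrt(-6)))) = 7*((t + t**2)/(t + (-3 + I*sqrt(6)))) = 7*((t + t**2)/(-3 + t + I*sqrt(6))) = 7*(t + t**2)/(-3 + t + I*sqrt(6)))
Q(V, o) = V/2
(2*(-16))*Q(-3, T(2)) = (2*(-16))*((1/2)*(-3)) = -32*(-3/2) = 48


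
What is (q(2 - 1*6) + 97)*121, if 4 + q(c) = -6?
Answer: 10527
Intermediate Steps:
q(c) = -10 (q(c) = -4 - 6 = -10)
(q(2 - 1*6) + 97)*121 = (-10 + 97)*121 = 87*121 = 10527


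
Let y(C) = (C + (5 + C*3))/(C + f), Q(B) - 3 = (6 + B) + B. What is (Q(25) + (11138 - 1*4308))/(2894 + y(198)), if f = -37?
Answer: 1109129/466731 ≈ 2.3764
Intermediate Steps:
Q(B) = 9 + 2*B (Q(B) = 3 + ((6 + B) + B) = 3 + (6 + 2*B) = 9 + 2*B)
y(C) = (5 + 4*C)/(-37 + C) (y(C) = (C + (5 + C*3))/(C - 37) = (C + (5 + 3*C))/(-37 + C) = (5 + 4*C)/(-37 + C))
(Q(25) + (11138 - 1*4308))/(2894 + y(198)) = ((9 + 2*25) + (11138 - 1*4308))/(2894 + (5 + 4*198)/(-37 + 198)) = ((9 + 50) + (11138 - 4308))/(2894 + (5 + 792)/161) = (59 + 6830)/(2894 + (1/161)*797) = 6889/(2894 + 797/161) = 6889/(466731/161) = 6889*(161/466731) = 1109129/466731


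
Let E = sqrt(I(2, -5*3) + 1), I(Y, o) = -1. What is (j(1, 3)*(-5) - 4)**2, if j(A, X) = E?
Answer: 16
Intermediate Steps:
E = 0 (E = sqrt(-1 + 1) = sqrt(0) = 0)
j(A, X) = 0
(j(1, 3)*(-5) - 4)**2 = (0*(-5) - 4)**2 = (0 - 4)**2 = (-4)**2 = 16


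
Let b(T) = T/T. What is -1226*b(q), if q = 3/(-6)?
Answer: -1226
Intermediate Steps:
q = -1/2 (q = 3*(-1/6) = -1/2 ≈ -0.50000)
b(T) = 1
-1226*b(q) = -1226*1 = -1226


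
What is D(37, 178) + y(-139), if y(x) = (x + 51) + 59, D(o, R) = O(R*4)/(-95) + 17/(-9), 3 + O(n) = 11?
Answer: -26482/855 ≈ -30.973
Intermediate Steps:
O(n) = 8 (O(n) = -3 + 11 = 8)
D(o, R) = -1687/855 (D(o, R) = 8/(-95) + 17/(-9) = 8*(-1/95) + 17*(-1/9) = -8/95 - 17/9 = -1687/855)
y(x) = 110 + x (y(x) = (51 + x) + 59 = 110 + x)
D(37, 178) + y(-139) = -1687/855 + (110 - 139) = -1687/855 - 29 = -26482/855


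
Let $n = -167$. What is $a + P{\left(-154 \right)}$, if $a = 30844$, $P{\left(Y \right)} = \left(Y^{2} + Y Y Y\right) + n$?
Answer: $-3597871$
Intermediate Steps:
$P{\left(Y \right)} = -167 + Y^{2} + Y^{3}$ ($P{\left(Y \right)} = \left(Y^{2} + Y Y Y\right) - 167 = \left(Y^{2} + Y^{2} Y\right) - 167 = \left(Y^{2} + Y^{3}\right) - 167 = -167 + Y^{2} + Y^{3}$)
$a + P{\left(-154 \right)} = 30844 + \left(-167 + \left(-154\right)^{2} + \left(-154\right)^{3}\right) = 30844 - 3628715 = -3597871$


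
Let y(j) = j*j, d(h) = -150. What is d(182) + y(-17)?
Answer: 139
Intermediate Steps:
y(j) = j²
d(182) + y(-17) = -150 + (-17)² = -150 + 289 = 139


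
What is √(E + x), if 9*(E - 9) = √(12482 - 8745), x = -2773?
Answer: √(-24876 + √3737)/3 ≈ 52.509*I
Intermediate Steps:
E = 9 + √3737/9 (E = 9 + √(12482 - 8745)/9 = 9 + √3737/9 ≈ 15.792)
√(E + x) = √((9 + √3737/9) - 2773) = √(-2764 + √3737/9)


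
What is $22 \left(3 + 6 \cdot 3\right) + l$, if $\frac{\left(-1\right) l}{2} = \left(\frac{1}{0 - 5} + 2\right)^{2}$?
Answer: $\frac{11388}{25} \approx 455.52$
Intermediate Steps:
$l = - \frac{162}{25}$ ($l = - 2 \left(\frac{1}{0 - 5} + 2\right)^{2} = - 2 \left(\frac{1}{-5} + 2\right)^{2} = - 2 \left(- \frac{1}{5} + 2\right)^{2} = - 2 \left(\frac{9}{5}\right)^{2} = \left(-2\right) \frac{81}{25} = - \frac{162}{25} \approx -6.48$)
$22 \left(3 + 6 \cdot 3\right) + l = 22 \left(3 + 6 \cdot 3\right) - \frac{162}{25} = 22 \left(3 + 18\right) - \frac{162}{25} = 22 \cdot 21 - \frac{162}{25} = 462 - \frac{162}{25} = \frac{11388}{25}$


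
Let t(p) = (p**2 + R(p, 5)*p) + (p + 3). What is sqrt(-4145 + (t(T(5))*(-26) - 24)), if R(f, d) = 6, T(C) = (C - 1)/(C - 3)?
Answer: I*sqrt(4715) ≈ 68.666*I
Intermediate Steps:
T(C) = (-1 + C)/(-3 + C)
t(p) = 3 + p**2 + 7*p (t(p) = (p**2 + 6*p) + (p + 3) = (p**2 + 6*p) + (3 + p) = 3 + p**2 + 7*p)
sqrt(-4145 + (t(T(5))*(-26) - 24)) = sqrt(-4145 + ((3 + ((-1 + 5)/(-3 + 5))**2 + 7*((-1 + 5)/(-3 + 5)))*(-26) - 24)) = sqrt(-4145 + ((3 + (4/2)**2 + 7*(4/2))*(-26) - 24)) = sqrt(-4145 + ((3 + ((1/2)*4)**2 + 7*((1/2)*4))*(-26) - 24)) = sqrt(-4145 + ((3 + 2**2 + 7*2)*(-26) - 24)) = sqrt(-4145 + ((3 + 4 + 14)*(-26) - 24)) = sqrt(-4145 + (21*(-26) - 24)) = sqrt(-4145 + (-546 - 24)) = sqrt(-4145 - 570) = sqrt(-4715) = I*sqrt(4715)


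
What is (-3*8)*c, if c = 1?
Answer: -24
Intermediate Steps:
(-3*8)*c = -3*8*1 = -24*1 = -24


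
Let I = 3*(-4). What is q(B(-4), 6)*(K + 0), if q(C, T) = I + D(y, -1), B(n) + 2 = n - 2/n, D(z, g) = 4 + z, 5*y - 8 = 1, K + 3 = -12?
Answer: 93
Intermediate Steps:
K = -15 (K = -3 - 12 = -15)
y = 9/5 (y = 8/5 + (⅕)*1 = 8/5 + ⅕ = 9/5 ≈ 1.8000)
I = -12
B(n) = -2 + n - 2/n (B(n) = -2 + (n - 2/n) = -2 + n - 2/n)
q(C, T) = -31/5 (q(C, T) = -12 + (4 + 9/5) = -12 + 29/5 = -31/5)
q(B(-4), 6)*(K + 0) = -31*(-15 + 0)/5 = -31/5*(-15) = 93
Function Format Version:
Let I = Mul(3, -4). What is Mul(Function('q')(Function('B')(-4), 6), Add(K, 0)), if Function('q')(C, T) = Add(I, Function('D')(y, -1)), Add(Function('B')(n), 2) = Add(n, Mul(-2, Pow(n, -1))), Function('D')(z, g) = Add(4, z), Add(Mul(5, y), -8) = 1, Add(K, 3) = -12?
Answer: 93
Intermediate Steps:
K = -15 (K = Add(-3, -12) = -15)
y = Rational(9, 5) (y = Add(Rational(8, 5), Mul(Rational(1, 5), 1)) = Add(Rational(8, 5), Rational(1, 5)) = Rational(9, 5) ≈ 1.8000)
I = -12
Function('B')(n) = Add(-2, n, Mul(-2, Pow(n, -1))) (Function('B')(n) = Add(-2, Add(n, Mul(-2, Pow(n, -1)))) = Add(-2, n, Mul(-2, Pow(n, -1))))
Function('q')(C, T) = Rational(-31, 5) (Function('q')(C, T) = Add(-12, Add(4, Rational(9, 5))) = Add(-12, Rational(29, 5)) = Rational(-31, 5))
Mul(Function('q')(Function('B')(-4), 6), Add(K, 0)) = Mul(Rational(-31, 5), Add(-15, 0)) = Mul(Rational(-31, 5), -15) = 93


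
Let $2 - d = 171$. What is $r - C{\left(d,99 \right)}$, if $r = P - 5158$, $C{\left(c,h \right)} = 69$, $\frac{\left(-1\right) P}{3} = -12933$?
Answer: $33572$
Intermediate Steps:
$P = 38799$ ($P = \left(-3\right) \left(-12933\right) = 38799$)
$d = -169$ ($d = 2 - 171 = -169$)
$r = 33641$ ($r = 38799 - 5158 = 33641$)
$r - C{\left(d,99 \right)} = 33641 - 69 = 33572$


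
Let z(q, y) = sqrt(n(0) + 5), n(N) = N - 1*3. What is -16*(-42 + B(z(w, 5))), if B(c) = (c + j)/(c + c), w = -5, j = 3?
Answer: 664 - 12*sqrt(2) ≈ 647.03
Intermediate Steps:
n(N) = -3 + N (n(N) = N - 3 = -3 + N)
z(q, y) = sqrt(2) (z(q, y) = sqrt((-3 + 0) + 5) = sqrt(-3 + 5) = sqrt(2))
B(c) = (3 + c)/(2*c) (B(c) = (c + 3)/(c + c) = (3 + c)/((2*c)) = (3 + c)*(1/(2*c)) = (3 + c)/(2*c))
-16*(-42 + B(z(w, 5))) = -16*(-42 + (3 + sqrt(2))/(2*(sqrt(2)))) = -16*(-42 + (sqrt(2)/2)*(3 + sqrt(2))/2) = -16*(-42 + sqrt(2)*(3 + sqrt(2))/4) = 672 - 4*sqrt(2)*(3 + sqrt(2))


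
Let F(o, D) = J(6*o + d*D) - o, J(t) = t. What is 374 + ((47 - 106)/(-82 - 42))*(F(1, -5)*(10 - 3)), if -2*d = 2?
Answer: 25253/62 ≈ 407.31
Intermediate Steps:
d = -1 (d = -1/2*2 = -1)
F(o, D) = -D + 5*o (F(o, D) = (6*o - D) - o = (-D + 6*o) - o = -D + 5*o)
374 + ((47 - 106)/(-82 - 42))*(F(1, -5)*(10 - 3)) = 374 + ((47 - 106)/(-82 - 42))*((-1*(-5) + 5*1)*(10 - 3)) = 374 + (-59/(-124))*((5 + 5)*7) = 374 + (-59*(-1/124))*(10*7) = 374 + (59/124)*70 = 374 + 2065/62 = 25253/62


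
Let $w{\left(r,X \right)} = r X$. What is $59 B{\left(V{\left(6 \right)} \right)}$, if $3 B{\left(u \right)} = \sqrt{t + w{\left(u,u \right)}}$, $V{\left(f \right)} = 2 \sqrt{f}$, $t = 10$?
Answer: $\frac{59 \sqrt{34}}{3} \approx 114.68$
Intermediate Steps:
$w{\left(r,X \right)} = X r$
$B{\left(u \right)} = \frac{\sqrt{10 + u^{2}}}{3}$ ($B{\left(u \right)} = \frac{\sqrt{10 + u u}}{3} = \frac{\sqrt{10 + u^{2}}}{3}$)
$59 B{\left(V{\left(6 \right)} \right)} = 59 \frac{\sqrt{10 + \left(2 \sqrt{6}\right)^{2}}}{3} = 59 \frac{\sqrt{10 + 24}}{3} = 59 \frac{\sqrt{34}}{3} = \frac{59 \sqrt{34}}{3}$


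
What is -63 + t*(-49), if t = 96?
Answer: -4767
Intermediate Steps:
-63 + t*(-49) = -63 + 96*(-49) = -63 - 4704 = -4767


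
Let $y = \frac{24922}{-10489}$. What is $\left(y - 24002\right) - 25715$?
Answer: $- \frac{30676855}{617} \approx -49719.0$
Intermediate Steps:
$y = - \frac{1466}{617}$ ($y = 24922 \left(- \frac{1}{10489}\right) = - \frac{1466}{617} \approx -2.376$)
$\left(y - 24002\right) - 25715 = \left(- \frac{1466}{617} - 24002\right) - 25715 = - \frac{14810700}{617} - 25715 = - \frac{30676855}{617}$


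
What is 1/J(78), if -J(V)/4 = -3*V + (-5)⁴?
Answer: -1/1564 ≈ -0.00063939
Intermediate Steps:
J(V) = -2500 + 12*V (J(V) = -4*(-3*V + (-5)⁴) = -4*(-3*V + 625) = -4*(625 - 3*V) = -2500 + 12*V)
1/J(78) = 1/(-2500 + 12*78) = 1/(-2500 + 936) = 1/(-1564) = -1/1564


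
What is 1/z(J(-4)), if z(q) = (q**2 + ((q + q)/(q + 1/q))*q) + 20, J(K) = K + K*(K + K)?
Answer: 785/675044 ≈ 0.0011629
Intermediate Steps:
J(K) = K + 2*K**2 (J(K) = K + K*(2*K) = K + 2*K**2)
z(q) = 20 + q**2 + 2*q**2/(q + 1/q) (z(q) = (q**2 + ((2*q)/(q + 1/q))*q) + 20 = (q**2 + (2*q/(q + 1/q))*q) + 20 = (q**2 + 2*q**2/(q + 1/q)) + 20 = 20 + q**2 + 2*q**2/(q + 1/q))
1/z(J(-4)) = 1/((20 + (-4*(1 + 2*(-4)))**4 + 2*(-4*(1 + 2*(-4)))**3 + 21*(-4*(1 + 2*(-4)))**2)/(1 + (-4*(1 + 2*(-4)))**2)) = 1/((20 + (-4*(1 - 8))**4 + 2*(-4*(1 - 8))**3 + 21*(-4*(1 - 8))**2)/(1 + (-4*(1 - 8))**2)) = 1/((20 + (-4*(-7))**4 + 2*(-4*(-7))**3 + 21*(-4*(-7))**2)/(1 + (-4*(-7))**2)) = 1/((20 + 28**4 + 2*28**3 + 21*28**2)/(1 + 28**2)) = 1/((20 + 614656 + 2*21952 + 21*784)/(1 + 784)) = 1/((20 + 614656 + 43904 + 16464)/785) = 1/((1/785)*675044) = 1/(675044/785) = 785/675044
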